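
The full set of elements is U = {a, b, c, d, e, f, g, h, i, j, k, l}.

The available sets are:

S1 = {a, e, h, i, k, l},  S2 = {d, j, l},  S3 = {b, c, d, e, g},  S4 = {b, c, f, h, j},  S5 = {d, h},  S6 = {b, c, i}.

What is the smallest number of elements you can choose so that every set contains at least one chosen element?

The 3 elements {c, d, e} hit every set.
No choice of 2 elements meets every set, so 3 is the minimum.

3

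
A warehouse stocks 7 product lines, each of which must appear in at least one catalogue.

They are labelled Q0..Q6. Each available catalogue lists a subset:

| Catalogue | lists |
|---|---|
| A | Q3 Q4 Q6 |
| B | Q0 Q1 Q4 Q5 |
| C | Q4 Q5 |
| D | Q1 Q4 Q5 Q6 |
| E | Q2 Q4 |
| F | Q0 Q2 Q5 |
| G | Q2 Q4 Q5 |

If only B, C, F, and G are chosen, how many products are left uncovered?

2

Union of B, C, F, G = {Q0, Q1, Q2, Q4, Q5}.
Not covered: Q3, Q6 — 2 products.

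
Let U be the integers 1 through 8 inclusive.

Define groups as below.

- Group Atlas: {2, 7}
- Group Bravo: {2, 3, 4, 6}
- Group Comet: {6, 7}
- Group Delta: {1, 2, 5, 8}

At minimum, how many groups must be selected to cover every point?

3

Take {Bravo, Comet, Delta}. Their union is {1, 2, 3, 4, 5, 6, 7, 8}, which is all 8 points.
Only Delta contains 1, so Delta is forced; the remaining 4 points need at least 2 more groups (each remaining group adds at most 3) — so at least 3 groups are needed, and 3 is optimal.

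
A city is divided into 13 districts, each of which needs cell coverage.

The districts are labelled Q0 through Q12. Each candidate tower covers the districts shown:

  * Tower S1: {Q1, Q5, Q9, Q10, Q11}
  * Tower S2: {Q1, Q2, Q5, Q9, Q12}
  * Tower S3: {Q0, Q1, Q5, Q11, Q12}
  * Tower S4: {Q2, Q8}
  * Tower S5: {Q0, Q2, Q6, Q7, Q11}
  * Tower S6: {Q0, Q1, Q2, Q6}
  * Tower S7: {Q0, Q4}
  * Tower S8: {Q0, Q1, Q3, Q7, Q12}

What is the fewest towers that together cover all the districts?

5

S1 and S4 and S5 and S7 and S8 together: S1 ∪ S4 ∪ S5 ∪ S7 ∪ S8 = {Q0, Q1, Q2, Q3, Q4, Q5, Q6, Q7, Q8, Q9, Q10, Q11, Q12} — every district is covered.
No 4 of the 8 towers cover everything (all 70 combinations miss at least one district), so 5 is optimal.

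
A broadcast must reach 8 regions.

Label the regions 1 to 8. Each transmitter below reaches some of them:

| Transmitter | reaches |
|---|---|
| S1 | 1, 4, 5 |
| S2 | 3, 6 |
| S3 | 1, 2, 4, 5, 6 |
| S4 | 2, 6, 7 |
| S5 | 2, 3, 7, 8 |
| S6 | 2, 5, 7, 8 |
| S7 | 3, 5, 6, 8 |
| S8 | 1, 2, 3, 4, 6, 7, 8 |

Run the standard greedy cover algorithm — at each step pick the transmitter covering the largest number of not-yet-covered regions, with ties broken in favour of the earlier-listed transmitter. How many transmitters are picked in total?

2

Greedy: pick S8 (covers 7 new) → pick S1 (covers 1 new). Total picks: 2.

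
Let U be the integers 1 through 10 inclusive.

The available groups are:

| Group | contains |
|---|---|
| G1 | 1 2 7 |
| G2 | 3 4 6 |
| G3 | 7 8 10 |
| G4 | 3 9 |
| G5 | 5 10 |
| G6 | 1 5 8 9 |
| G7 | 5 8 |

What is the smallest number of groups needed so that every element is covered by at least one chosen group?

4

Take {G1, G2, G3, G6}. Their union is {1, 2, 3, 4, 5, 6, 7, 8, 9, 10}, which is all 10 elements.
Only G1 contains 2, so G1 is forced; the remaining 7 elements need at least 3 more groups (each remaining group adds at most 3) — so at least 4 groups are needed, and 4 is optimal.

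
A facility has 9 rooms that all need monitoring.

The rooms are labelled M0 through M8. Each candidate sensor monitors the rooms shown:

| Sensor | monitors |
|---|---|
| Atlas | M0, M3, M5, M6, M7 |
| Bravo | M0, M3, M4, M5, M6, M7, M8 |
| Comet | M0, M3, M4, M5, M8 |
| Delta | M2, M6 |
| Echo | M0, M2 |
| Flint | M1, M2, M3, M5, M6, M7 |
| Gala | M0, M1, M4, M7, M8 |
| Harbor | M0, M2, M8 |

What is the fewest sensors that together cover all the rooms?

Take {Flint, Gala}. Their union is {M0, M1, M2, M3, M4, M5, M6, M7, M8}, which is all 9 rooms.
No single sensor has all 9 rooms (the largest, Bravo, has 7), so 2 is optimal.

2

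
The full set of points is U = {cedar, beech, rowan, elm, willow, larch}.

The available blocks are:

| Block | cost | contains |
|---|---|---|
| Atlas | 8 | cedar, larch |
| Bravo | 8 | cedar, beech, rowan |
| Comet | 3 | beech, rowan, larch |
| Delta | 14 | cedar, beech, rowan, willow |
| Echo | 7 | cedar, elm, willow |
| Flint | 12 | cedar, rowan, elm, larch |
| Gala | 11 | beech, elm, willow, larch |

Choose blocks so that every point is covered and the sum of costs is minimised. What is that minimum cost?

10

Comet, Echo together cover every point (Comet ∪ Echo = {cedar, beech, rowan, elm, willow, larch}); total cost 3 + 7 = 10.
No covering selection has total cost below 10.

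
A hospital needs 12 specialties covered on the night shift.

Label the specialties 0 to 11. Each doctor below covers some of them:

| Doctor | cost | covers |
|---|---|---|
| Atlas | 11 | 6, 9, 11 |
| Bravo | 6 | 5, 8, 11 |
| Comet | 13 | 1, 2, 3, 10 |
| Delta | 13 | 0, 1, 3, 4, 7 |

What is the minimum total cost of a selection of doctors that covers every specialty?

Atlas, Bravo, Comet, Delta together cover every specialty (Atlas ∪ Bravo ∪ Comet ∪ Delta = {0, 1, 2, 3, 4, 5, 6, 7, 8, 9, 10, 11}); total cost 11 + 6 + 13 + 13 = 43.
No covering selection has total cost below 43.

43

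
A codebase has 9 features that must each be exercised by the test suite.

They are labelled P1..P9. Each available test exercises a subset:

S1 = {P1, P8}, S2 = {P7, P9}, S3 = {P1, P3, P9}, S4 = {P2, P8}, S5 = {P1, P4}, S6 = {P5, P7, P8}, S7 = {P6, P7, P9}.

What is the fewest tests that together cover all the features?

S3 and S4 and S5 and S6 and S7 together: S3 ∪ S4 ∪ S5 ∪ S6 ∪ S7 = {P1, P2, P3, P4, P5, P6, P7, P8, P9} — every feature is covered.
No 4 of the 7 tests cover everything (all 35 combinations miss at least one feature), so 5 is optimal.

5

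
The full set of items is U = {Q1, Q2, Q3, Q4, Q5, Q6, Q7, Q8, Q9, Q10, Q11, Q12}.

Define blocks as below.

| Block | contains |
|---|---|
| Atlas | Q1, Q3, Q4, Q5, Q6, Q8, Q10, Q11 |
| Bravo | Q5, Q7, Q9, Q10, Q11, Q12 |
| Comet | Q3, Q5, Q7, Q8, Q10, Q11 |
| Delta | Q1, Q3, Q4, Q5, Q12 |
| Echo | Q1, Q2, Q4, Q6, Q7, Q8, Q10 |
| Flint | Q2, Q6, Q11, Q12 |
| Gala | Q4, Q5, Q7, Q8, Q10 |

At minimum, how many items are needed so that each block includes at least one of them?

H = {Q5, Q6} meets every block (each contains at least one member of H), and |H| = 2.
The blocks Flint, Gala are pairwise disjoint, so any hitting set needs a separate item for each — at least 2. Hence 2 is optimal.

2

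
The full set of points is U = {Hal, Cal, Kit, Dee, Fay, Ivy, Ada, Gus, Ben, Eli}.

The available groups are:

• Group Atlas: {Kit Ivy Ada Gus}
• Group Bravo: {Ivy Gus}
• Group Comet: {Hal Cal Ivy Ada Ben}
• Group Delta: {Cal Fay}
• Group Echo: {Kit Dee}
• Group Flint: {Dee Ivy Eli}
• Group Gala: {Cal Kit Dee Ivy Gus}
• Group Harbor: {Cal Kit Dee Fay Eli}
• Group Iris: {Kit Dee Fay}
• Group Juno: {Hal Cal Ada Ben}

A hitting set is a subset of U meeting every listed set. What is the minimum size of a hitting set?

3

Take H = {Cal, Kit, Ivy}. Each listed group contains at least one of these, so H is a hitting set of size 3.
The groups Bravo, Echo, Juno are pairwise disjoint, so any hitting set needs a separate point for each — at least 3. Hence 3 is optimal.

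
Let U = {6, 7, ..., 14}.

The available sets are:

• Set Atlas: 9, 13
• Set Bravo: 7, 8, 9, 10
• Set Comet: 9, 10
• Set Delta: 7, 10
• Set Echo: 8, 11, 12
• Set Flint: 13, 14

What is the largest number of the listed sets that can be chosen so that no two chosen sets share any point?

3

Comet, Echo, Flint are pairwise disjoint (Comet={9,10}; Echo={8,11,12}; Flint={13,14}).
Every remaining set overlaps one of these, and no 4 of the listed sets are pairwise disjoint, so 3 is the maximum.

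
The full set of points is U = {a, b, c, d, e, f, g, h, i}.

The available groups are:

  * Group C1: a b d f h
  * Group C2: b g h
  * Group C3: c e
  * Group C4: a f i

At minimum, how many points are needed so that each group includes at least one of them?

T = {b, c, f} meets every group (each contains at least one member of T), and |T| = 3.
The groups C2, C3, C4 are pairwise disjoint, so any hitting set needs a separate point for each — at least 3. Hence 3 is optimal.

3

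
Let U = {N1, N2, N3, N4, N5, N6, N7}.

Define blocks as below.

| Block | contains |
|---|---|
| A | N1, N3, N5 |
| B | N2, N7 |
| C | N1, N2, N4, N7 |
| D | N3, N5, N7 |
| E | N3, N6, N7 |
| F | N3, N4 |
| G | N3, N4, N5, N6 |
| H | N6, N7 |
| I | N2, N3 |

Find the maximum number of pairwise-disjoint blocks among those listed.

2

H, I are pairwise disjoint (H={N6,N7}; I={N2,N3}).
Every remaining block overlaps one of these, and no 3 of the listed blocks are pairwise disjoint, so 2 is the maximum.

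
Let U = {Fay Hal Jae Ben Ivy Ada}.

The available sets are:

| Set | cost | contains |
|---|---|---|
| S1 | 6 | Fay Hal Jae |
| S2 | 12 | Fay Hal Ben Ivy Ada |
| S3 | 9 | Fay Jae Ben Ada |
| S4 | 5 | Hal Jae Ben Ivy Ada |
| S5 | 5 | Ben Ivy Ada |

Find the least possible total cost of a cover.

11

S1, S5 together cover every item (S1 ∪ S5 = {Fay, Hal, Jae, Ben, Ivy, Ada}); total cost 6 + 5 = 11.
No covering selection has total cost below 11.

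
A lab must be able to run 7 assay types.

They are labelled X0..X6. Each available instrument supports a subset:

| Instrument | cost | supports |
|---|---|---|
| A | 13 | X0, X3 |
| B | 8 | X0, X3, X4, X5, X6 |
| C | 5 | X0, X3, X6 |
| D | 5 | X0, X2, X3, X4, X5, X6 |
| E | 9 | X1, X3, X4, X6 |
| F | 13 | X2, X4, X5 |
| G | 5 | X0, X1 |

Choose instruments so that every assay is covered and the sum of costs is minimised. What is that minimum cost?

10

D, G together cover every assay (D ∪ G = {X0, X1, X2, X3, X4, X5, X6}); total cost 5 + 5 = 10.
No covering selection has total cost below 10.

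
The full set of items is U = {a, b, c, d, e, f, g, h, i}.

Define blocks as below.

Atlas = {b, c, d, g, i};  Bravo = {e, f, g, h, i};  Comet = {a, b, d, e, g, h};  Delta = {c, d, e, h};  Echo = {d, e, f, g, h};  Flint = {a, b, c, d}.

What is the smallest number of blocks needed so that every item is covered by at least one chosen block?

Bravo and Flint together: Bravo ∪ Flint = {a, b, c, d, e, f, g, h, i} — every item is covered.
No single block has all 9 items (the largest, Comet, has 6), so 2 is optimal.

2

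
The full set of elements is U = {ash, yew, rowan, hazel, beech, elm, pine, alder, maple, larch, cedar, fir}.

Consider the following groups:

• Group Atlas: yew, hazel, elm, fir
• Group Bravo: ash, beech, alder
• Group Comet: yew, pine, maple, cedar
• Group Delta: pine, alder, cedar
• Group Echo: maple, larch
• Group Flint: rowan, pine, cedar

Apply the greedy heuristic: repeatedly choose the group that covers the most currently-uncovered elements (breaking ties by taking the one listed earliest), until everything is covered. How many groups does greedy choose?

5

Greedy: pick Atlas (covers 4 new) → pick Bravo (covers 3 new) → pick Comet (covers 3 new) → pick Echo (covers 1 new) → pick Flint (covers 1 new). Total picks: 5.
(The true minimum cover uses only 4 groups, so greedy is not optimal here.)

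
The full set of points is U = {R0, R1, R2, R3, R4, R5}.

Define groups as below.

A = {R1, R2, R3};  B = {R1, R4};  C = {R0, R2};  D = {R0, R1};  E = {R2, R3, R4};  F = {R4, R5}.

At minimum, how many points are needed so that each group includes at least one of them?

H = {R0, R1, R4} meets every group (each contains at least one member of H), and |H| = 3.
No choice of 2 points meets every group, so 3 is the minimum.

3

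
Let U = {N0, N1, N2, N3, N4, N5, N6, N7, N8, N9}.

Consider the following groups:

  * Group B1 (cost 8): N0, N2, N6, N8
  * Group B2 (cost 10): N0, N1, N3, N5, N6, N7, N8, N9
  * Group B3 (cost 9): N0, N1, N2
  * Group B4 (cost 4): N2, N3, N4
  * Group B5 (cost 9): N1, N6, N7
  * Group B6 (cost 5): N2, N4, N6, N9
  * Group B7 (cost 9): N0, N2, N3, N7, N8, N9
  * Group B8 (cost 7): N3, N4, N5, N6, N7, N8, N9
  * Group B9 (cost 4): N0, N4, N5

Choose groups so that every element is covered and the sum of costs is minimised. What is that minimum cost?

B2, B4 together cover every element (B2 ∪ B4 = {N0, N1, N2, N3, N4, N5, N6, N7, N8, N9}); total cost 10 + 4 = 14.
The greedy pick B8, B3 costs 16; no covering selection beats 14.

14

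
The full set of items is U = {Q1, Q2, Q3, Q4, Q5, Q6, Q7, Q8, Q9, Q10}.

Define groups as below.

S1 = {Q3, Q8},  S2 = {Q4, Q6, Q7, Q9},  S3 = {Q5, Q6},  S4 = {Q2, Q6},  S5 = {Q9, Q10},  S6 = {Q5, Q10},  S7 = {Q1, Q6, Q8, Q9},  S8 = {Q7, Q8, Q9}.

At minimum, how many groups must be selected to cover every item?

S1 and S2 and S4 and S6 and S7 together: S1 ∪ S2 ∪ S4 ∪ S6 ∪ S7 = {Q1, Q2, Q3, Q4, Q5, Q6, Q7, Q8, Q9, Q10} — every item is covered.
No 4 of the 8 groups cover everything (all 70 combinations miss at least one item), so 5 is optimal.

5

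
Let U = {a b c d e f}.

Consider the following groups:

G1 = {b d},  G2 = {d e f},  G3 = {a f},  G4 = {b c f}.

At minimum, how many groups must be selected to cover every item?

Take {G2, G3, G4}. Their union is {a, b, c, d, e, f}, which is all 6 items.
Only G3 contains a, so G3 is forced; the remaining 4 items need at least 2 more groups (each remaining group adds at most 2) — so at least 3 groups are needed, and 3 is optimal.

3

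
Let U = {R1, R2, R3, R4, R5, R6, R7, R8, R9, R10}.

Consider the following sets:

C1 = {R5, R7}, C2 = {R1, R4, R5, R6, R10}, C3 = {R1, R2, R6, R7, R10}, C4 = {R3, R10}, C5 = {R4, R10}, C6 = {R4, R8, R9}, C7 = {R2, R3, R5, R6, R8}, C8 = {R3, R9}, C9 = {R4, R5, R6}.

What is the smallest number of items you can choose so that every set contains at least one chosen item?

H = {R3, R4, R7} meets every set (each contains at least one member of H), and |H| = 3.
The sets C1, C4, C6 are pairwise disjoint, so any hitting set needs a separate item for each — at least 3. Hence 3 is optimal.

3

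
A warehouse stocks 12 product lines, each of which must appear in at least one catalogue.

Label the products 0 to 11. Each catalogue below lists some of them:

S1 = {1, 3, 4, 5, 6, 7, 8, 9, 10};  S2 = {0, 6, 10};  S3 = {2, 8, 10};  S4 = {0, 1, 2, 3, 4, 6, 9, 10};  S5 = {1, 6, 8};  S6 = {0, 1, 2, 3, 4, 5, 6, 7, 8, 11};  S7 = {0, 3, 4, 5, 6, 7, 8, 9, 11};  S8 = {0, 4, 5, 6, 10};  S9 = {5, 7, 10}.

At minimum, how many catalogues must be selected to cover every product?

Take {S4, S7}. Their union is {0, 1, 2, 3, 4, 5, 6, 7, 8, 9, 10, 11}, which is all 12 products.
No single catalogue has all 12 products (the largest, S6, has 10), so 2 is optimal.

2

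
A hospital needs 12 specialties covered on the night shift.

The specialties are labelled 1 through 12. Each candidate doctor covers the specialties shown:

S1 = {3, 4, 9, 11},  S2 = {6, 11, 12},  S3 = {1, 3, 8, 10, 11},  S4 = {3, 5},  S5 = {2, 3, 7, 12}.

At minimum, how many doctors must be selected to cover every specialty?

Take {S1, S2, S3, S4, S5}. Their union is {1, 2, 3, 4, 5, 6, 7, 8, 9, 10, 11, 12}, which is all 12 specialties.
No 4 of the 5 doctors cover everything (all 5 combinations miss at least one specialty), so 5 is optimal.

5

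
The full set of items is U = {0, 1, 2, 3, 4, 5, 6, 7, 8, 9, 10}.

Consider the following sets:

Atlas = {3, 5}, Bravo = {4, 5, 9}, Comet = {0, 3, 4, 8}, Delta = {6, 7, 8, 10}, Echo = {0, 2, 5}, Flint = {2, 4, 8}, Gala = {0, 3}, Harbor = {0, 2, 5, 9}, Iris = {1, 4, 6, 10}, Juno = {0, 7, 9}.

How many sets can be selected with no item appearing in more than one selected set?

3

Bravo, Delta, Gala are pairwise disjoint (Bravo={4,5,9}; Delta={6,7,8,10}; Gala={0,3}).
Every remaining set overlaps one of these, and no 4 of the listed sets are pairwise disjoint, so 3 is the maximum.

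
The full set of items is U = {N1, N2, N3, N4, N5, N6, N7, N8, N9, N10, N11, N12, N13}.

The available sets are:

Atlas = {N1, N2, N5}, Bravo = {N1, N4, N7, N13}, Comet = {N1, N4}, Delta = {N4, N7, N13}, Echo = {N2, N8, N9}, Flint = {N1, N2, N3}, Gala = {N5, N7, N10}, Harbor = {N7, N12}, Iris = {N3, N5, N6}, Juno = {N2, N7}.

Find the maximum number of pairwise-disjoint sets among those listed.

4

Comet, Echo, Harbor, Iris are pairwise disjoint (Comet={N1,N4}; Echo={N2,N8,N9}; Harbor={N7,N12}; Iris={N3,N5,N6}).
Every remaining set overlaps one of these, and no 5 of the listed sets are pairwise disjoint, so 4 is the maximum.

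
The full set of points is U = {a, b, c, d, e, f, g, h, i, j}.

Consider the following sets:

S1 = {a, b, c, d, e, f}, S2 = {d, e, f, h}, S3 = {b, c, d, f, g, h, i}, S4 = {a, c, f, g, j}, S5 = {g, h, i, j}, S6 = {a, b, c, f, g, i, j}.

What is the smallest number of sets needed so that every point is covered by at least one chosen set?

2

Take {S1, S5}. Their union is {a, b, c, d, e, f, g, h, i, j}, which is all 10 points.
No single set has all 10 points (the largest, S3, has 7), so 2 is optimal.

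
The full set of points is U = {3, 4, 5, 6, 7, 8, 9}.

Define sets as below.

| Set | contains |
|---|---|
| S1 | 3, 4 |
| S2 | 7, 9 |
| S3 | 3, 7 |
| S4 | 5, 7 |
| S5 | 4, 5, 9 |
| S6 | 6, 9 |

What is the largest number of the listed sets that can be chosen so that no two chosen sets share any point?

S1, S4, S6 are pairwise disjoint (S1={3,4}; S4={5,7}; S6={6,9}).
Every remaining set overlaps one of these, and no 4 of the listed sets are pairwise disjoint, so 3 is the maximum.

3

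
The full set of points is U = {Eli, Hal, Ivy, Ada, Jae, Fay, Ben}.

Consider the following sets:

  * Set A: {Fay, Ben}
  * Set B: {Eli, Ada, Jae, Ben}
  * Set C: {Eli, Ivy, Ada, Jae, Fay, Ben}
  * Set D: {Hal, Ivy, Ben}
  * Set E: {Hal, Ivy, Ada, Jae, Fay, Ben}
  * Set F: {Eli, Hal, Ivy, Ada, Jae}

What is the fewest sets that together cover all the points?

2

Take {B, E}. Their union is {Eli, Hal, Ivy, Ada, Jae, Fay, Ben}, which is all 7 points.
No single set has all 7 points (the largest, C, has 6), so 2 is optimal.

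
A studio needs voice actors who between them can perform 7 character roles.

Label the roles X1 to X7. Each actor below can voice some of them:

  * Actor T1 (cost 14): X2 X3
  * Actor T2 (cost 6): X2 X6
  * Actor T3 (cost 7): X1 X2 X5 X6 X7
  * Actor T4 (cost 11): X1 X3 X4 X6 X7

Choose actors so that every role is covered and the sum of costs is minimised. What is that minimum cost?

18

T3, T4 together cover every role (T3 ∪ T4 = {X1, X2, X3, X4, X5, X6, X7}); total cost 7 + 11 = 18.
No covering selection has total cost below 18.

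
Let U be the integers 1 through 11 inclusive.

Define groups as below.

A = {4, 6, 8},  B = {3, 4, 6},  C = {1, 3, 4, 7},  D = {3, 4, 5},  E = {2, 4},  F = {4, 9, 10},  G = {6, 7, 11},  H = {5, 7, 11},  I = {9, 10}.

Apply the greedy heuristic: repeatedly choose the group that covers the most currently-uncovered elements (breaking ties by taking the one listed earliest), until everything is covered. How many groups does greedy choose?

Greedy: pick C (covers 4 new) → pick A (covers 2 new) → pick F (covers 2 new) → pick H (covers 2 new) → pick E (covers 1 new). Total picks: 5.

5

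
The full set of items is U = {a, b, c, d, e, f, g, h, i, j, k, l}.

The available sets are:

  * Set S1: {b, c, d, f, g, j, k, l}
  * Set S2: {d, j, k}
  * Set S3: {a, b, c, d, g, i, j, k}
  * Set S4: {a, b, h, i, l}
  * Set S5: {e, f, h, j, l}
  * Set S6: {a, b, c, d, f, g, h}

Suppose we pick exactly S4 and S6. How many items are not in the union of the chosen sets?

Union of S4, S6 = {a, b, c, d, f, g, h, i, l}.
Not covered: e, j, k — 3 items.

3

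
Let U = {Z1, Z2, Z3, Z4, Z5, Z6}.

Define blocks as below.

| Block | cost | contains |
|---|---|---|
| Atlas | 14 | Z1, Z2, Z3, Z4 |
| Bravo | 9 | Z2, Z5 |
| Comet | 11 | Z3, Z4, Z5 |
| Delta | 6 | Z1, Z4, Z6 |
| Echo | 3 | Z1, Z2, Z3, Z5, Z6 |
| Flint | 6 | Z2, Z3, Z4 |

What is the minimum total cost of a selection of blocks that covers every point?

9

Delta, Echo together cover every point (Delta ∪ Echo = {Z1, Z2, Z3, Z4, Z5, Z6}); total cost 6 + 3 = 9.
No covering selection has total cost below 9.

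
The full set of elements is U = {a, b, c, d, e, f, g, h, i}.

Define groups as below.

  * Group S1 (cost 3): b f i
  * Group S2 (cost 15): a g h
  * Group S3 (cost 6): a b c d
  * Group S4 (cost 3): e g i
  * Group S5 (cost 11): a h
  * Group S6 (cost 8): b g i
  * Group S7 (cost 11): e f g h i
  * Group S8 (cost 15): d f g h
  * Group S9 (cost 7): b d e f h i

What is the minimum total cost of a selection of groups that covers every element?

16

S3, S4, S9 together cover every element (S3 ∪ S4 ∪ S9 = {a, b, c, d, e, f, g, h, i}); total cost 6 + 3 + 7 = 16.
The greedy pick S1, S4, S3, S9 costs 19; no covering selection beats 16.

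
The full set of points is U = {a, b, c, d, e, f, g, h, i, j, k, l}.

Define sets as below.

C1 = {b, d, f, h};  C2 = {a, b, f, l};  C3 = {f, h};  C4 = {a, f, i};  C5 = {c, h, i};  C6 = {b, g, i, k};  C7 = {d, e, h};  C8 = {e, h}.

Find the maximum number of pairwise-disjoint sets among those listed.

2

C4, C7 are pairwise disjoint (C4={a,f,i}; C7={d,e,h}).
Every remaining set overlaps one of these, and no 3 of the listed sets are pairwise disjoint, so 2 is the maximum.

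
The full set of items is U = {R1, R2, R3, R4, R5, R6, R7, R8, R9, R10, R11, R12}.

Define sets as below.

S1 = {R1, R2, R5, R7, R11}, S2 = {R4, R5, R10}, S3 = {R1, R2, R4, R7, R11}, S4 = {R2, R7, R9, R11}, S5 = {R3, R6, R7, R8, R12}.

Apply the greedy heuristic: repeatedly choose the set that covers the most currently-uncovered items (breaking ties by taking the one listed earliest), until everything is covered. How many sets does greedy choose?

4

Greedy: pick S1 (covers 5 new) → pick S5 (covers 4 new) → pick S2 (covers 2 new) → pick S4 (covers 1 new). Total picks: 4.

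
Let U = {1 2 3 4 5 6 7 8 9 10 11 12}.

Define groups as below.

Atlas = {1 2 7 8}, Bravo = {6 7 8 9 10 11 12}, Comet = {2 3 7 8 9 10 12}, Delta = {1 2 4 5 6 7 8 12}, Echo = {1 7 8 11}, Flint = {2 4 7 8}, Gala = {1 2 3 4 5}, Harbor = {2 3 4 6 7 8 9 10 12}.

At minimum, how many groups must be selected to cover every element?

2

Bravo and Gala cover everything between them: the union {1, 2, 3, 4, 5, 6, 7, 8, 9, 10, 11, 12} is all of U.
No single group has all 12 elements (the largest, Harbor, has 9), so 2 is optimal.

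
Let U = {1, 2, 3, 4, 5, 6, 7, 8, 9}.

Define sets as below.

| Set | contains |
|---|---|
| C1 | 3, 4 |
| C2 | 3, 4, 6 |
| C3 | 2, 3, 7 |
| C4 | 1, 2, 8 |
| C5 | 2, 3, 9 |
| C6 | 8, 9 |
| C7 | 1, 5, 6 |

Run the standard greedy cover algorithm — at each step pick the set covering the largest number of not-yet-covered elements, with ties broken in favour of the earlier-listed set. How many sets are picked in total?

5

Greedy: pick C2 (covers 3 new) → pick C4 (covers 3 new) → pick C3 (covers 1 new) → pick C5 (covers 1 new) → pick C7 (covers 1 new). Total picks: 5.
(The true minimum cover uses only 4 sets, so greedy is not optimal here.)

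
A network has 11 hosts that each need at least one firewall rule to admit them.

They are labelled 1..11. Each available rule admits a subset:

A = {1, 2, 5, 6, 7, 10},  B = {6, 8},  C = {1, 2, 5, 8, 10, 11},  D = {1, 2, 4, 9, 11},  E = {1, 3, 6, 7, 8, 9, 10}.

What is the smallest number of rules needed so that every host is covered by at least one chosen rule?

3

C and D and E together: C ∪ D ∪ E = {1, 2, 3, 4, 5, 6, 7, 8, 9, 10, 11} — every host is covered.
Only E contains 3, so E is forced; the remaining 4 hosts need at least 2 more rules (each remaining rule adds at most 3) — so at least 3 rules are needed, and 3 is optimal.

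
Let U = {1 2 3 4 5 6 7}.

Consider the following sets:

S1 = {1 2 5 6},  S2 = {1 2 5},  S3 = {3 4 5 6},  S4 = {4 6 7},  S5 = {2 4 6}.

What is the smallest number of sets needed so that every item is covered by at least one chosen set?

3

S1 and S3 and S4 together: S1 ∪ S3 ∪ S4 = {1, 2, 3, 4, 5, 6, 7} — every item is covered.
Only S3 contains 3, so S3 is forced; the remaining 3 items need at least 2 more sets (each remaining set adds at most 2) — so at least 3 sets are needed, and 3 is optimal.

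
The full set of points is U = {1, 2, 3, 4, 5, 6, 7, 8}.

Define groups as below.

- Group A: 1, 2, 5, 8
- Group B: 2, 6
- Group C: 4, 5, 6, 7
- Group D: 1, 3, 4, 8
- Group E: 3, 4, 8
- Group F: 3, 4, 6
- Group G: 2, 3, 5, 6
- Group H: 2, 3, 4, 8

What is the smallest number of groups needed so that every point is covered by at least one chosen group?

3

Take {A, C, D}. Their union is {1, 2, 3, 4, 5, 6, 7, 8}, which is all 8 points.
Only C contains 7, so C is forced; the remaining 4 points need at least 2 more groups (each remaining group adds at most 3) — so at least 3 groups are needed, and 3 is optimal.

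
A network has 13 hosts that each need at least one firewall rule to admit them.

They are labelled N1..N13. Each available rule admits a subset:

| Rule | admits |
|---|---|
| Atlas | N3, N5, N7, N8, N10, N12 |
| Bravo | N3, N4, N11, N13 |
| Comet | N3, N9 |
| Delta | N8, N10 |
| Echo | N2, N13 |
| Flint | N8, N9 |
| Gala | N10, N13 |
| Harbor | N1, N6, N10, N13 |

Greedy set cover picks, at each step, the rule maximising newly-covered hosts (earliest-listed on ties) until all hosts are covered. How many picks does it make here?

5

Greedy: pick Atlas (covers 6 new) → pick Bravo (covers 3 new) → pick Harbor (covers 2 new) → pick Comet (covers 1 new) → pick Echo (covers 1 new). Total picks: 5.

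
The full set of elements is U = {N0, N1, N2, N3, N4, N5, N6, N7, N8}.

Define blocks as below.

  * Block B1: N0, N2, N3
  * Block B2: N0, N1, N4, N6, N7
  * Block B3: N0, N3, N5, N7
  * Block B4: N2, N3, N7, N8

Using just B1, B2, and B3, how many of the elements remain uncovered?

Union of B1, B2, B3 = {N0, N1, N2, N3, N4, N5, N6, N7}.
Not covered: N8 — 1 element.

1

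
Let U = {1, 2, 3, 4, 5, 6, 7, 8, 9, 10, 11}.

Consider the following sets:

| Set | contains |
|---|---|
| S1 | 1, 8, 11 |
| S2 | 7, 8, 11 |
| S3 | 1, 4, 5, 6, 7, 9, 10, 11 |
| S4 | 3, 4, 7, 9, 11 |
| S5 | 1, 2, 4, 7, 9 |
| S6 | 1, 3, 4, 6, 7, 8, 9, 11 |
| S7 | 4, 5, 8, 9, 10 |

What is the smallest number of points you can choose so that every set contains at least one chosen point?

The 2 points {8, 9} hit every set.
No single point lies in every set, so at least 2 are needed and 2 is optimal.

2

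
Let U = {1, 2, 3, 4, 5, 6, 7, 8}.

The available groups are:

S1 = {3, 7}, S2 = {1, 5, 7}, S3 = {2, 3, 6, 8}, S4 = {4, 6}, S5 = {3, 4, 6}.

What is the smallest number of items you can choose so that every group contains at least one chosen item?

2

H = {6, 7} meets every group (each contains at least one member of H), and |H| = 2.
The groups S2, S3 are pairwise disjoint, so any hitting set needs a separate item for each — at least 2. Hence 2 is optimal.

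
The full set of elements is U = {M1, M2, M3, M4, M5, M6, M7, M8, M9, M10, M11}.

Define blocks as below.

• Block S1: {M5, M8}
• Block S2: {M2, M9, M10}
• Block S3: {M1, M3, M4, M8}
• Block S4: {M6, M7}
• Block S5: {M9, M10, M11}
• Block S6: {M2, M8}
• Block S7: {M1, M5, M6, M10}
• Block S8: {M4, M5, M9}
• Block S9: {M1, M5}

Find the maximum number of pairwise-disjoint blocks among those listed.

S4, S5, S6, S9 are pairwise disjoint (S4={M6,M7}; S5={M9,M10,M11}; S6={M2,M8}; S9={M1,M5}).
Every remaining block overlaps one of these, and no 5 of the listed blocks are pairwise disjoint, so 4 is the maximum.

4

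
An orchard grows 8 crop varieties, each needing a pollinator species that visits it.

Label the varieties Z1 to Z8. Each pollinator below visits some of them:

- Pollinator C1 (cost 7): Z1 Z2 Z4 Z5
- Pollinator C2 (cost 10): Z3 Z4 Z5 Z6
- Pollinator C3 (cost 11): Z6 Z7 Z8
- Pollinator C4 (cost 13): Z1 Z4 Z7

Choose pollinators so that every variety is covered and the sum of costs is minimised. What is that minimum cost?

28

C1, C2, C3 together cover every variety (C1 ∪ C2 ∪ C3 = {Z1, Z2, Z3, Z4, Z5, Z6, Z7, Z8}); total cost 7 + 10 + 11 = 28.
No covering selection has total cost below 28.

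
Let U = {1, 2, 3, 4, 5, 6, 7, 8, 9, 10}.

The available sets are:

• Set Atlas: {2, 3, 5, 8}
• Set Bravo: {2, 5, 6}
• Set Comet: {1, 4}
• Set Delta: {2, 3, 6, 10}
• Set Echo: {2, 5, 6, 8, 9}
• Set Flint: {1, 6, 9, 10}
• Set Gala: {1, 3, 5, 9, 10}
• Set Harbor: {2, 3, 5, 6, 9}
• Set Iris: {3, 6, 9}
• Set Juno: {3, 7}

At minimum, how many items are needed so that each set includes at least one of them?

H = {1, 2, 3} meets every set (each contains at least one member of H), and |H| = 3.
The sets Bravo, Comet, Juno are pairwise disjoint, so any hitting set needs a separate item for each — at least 3. Hence 3 is optimal.

3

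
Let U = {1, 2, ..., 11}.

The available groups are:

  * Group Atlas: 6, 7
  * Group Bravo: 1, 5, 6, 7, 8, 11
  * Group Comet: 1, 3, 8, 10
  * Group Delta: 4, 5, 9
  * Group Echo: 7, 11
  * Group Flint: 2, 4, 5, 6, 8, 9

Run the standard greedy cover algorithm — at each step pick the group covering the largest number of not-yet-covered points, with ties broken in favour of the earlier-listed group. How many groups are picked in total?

Greedy: pick Bravo (covers 6 new) → pick Flint (covers 3 new) → pick Comet (covers 2 new). Total picks: 3.

3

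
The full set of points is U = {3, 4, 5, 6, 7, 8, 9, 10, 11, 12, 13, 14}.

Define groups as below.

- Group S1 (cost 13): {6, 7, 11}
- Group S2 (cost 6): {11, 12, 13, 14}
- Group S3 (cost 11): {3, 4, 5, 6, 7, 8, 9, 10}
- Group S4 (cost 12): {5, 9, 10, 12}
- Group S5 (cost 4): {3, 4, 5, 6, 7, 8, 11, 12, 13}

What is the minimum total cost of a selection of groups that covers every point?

17

S2, S3 together cover every point (S2 ∪ S3 = {3, 4, 5, 6, 7, 8, 9, 10, 11, 12, 13, 14}); total cost 6 + 11 = 17.
The greedy pick S5, S3, S2 costs 21; no covering selection beats 17.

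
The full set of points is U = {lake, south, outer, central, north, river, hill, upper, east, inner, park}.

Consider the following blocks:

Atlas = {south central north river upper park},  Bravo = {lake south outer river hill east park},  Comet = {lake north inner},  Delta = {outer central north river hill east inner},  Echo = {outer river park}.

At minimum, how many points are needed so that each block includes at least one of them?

2

H = {inner, park} meets every block (each contains at least one member of H), and |H| = 2.
The blocks Comet, Echo are pairwise disjoint, so any hitting set needs a separate point for each — at least 2. Hence 2 is optimal.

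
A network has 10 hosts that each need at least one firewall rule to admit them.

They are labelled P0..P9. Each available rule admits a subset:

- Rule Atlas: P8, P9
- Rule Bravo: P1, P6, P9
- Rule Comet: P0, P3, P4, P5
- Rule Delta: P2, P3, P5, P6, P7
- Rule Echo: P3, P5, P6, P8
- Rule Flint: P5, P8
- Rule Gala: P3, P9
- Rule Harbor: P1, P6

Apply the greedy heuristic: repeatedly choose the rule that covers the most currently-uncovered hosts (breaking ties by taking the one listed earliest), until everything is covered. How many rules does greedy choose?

Greedy: pick Delta (covers 5 new) → pick Atlas (covers 2 new) → pick Comet (covers 2 new) → pick Bravo (covers 1 new). Total picks: 4.

4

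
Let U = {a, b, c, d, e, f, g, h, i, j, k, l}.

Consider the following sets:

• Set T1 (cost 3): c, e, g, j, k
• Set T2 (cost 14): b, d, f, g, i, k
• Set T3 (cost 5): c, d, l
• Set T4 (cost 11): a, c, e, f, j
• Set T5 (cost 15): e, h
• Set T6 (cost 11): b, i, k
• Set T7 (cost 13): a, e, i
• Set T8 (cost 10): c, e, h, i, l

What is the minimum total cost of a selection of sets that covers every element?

35

T2, T4, T8 together cover every element (T2 ∪ T4 ∪ T8 = {a, b, c, d, e, f, g, h, i, j, k, l}); total cost 14 + 11 + 10 = 35.
The greedy pick T1, T3, T2, T8, T4 costs 43; no covering selection beats 35.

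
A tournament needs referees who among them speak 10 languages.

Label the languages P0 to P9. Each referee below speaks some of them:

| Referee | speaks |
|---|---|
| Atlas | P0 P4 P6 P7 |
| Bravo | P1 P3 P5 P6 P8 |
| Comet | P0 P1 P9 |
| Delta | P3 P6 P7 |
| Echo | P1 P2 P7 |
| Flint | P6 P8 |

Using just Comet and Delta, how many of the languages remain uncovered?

Union of Comet, Delta = {P0, P1, P3, P6, P7, P9}.
Not covered: P2, P4, P5, P8 — 4 languages.

4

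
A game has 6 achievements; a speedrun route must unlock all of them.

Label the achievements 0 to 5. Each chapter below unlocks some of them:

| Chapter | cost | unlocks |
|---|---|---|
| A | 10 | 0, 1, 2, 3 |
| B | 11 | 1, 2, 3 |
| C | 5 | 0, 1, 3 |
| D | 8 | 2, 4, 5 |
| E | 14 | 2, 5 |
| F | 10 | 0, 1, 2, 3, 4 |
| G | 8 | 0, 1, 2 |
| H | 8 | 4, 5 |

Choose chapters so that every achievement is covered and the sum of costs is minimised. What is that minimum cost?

13

C, D together cover every achievement (C ∪ D = {0, 1, 2, 3, 4, 5}); total cost 5 + 8 = 13.
No covering selection has total cost below 13.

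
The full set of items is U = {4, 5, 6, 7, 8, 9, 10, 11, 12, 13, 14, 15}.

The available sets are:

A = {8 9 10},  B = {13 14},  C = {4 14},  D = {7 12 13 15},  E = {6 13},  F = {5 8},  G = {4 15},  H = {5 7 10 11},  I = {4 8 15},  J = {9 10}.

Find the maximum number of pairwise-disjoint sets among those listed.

4

C, D, F, J are pairwise disjoint (C={4,14}; D={7,12,13,15}; F={5,8}; J={9,10}).
Every remaining set overlaps one of these, and no 5 of the listed sets are pairwise disjoint, so 4 is the maximum.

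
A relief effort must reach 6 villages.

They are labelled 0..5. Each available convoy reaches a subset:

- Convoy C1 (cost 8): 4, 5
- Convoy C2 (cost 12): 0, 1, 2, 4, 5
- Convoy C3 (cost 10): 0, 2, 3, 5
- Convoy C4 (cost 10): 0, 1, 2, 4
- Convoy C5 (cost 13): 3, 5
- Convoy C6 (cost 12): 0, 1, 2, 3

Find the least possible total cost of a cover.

20

C3, C4 together cover every village (C3 ∪ C4 = {0, 1, 2, 3, 4, 5}); total cost 10 + 10 = 20.
The greedy pick C2, C3 costs 22; no covering selection beats 20.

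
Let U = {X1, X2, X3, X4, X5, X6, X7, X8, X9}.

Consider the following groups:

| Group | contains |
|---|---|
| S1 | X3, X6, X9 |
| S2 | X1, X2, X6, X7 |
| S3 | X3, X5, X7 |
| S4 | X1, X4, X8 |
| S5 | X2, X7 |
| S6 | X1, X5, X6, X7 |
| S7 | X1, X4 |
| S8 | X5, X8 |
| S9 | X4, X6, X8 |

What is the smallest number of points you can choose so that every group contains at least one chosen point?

4

Take H = {X4, X6, X7, X8}. Each listed group contains at least one of these, so H is a hitting set of size 4.
The groups S1, S5, S7, S8 are pairwise disjoint, so any hitting set needs a separate point for each — at least 4. Hence 4 is optimal.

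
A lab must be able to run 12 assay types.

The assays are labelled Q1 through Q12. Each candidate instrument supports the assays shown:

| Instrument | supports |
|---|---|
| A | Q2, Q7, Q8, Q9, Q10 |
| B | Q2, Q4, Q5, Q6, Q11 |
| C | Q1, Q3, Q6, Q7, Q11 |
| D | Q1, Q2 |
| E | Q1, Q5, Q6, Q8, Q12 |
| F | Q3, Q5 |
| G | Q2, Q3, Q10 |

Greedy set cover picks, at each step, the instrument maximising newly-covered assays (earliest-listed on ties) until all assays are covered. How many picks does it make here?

Greedy: pick A (covers 5 new) → pick B (covers 4 new) → pick C (covers 2 new) → pick E (covers 1 new). Total picks: 4.

4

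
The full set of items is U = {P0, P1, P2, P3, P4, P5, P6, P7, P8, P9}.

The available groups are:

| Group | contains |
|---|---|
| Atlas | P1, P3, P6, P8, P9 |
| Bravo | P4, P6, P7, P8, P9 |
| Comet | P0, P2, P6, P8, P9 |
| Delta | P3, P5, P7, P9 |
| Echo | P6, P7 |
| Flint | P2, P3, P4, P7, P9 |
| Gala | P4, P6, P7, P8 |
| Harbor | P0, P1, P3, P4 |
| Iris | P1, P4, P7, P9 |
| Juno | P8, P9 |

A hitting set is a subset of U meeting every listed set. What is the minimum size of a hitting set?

H = {P0, P7, P8} meets every group (each contains at least one member of H), and |H| = 3.
The groups Echo, Harbor, Juno are pairwise disjoint, so any hitting set needs a separate item for each — at least 3. Hence 3 is optimal.

3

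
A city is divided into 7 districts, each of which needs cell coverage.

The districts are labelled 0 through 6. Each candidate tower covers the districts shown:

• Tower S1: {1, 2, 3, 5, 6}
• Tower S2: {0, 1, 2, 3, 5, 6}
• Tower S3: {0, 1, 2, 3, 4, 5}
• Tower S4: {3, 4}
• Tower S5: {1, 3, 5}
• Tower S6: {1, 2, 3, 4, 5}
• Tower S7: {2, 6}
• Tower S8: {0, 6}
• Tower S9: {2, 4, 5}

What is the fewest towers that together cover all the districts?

Take {S3, S8}. Their union is {0, 1, 2, 3, 4, 5, 6}, which is all 7 districts.
No single tower has all 7 districts (the largest, S2, has 6), so 2 is optimal.

2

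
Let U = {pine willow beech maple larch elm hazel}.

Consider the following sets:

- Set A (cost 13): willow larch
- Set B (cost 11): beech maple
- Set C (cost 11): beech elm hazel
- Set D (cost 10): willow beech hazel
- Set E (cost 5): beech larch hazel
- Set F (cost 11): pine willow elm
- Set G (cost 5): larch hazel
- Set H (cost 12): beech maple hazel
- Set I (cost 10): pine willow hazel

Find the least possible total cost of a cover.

B, E, F together cover every item (B ∪ E ∪ F = {pine, willow, beech, maple, larch, elm, hazel}); total cost 11 + 5 + 11 = 27.
No covering selection has total cost below 27.

27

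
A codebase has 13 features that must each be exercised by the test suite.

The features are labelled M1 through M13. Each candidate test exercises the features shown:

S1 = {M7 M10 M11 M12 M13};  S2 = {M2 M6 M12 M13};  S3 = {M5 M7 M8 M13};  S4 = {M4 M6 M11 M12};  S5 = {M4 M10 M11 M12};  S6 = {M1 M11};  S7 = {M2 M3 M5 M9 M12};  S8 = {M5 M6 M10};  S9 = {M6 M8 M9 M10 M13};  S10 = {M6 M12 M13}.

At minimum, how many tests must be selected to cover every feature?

5

S3 and S4 and S5 and S6 and S7 together: S3 ∪ S4 ∪ S5 ∪ S6 ∪ S7 = {M1, M2, M3, M4, M5, M6, M7, M8, M9, M10, M11, M12, M13} — every feature is covered.
No 4 of the 10 tests cover everything (all 210 combinations miss at least one feature), so 5 is optimal.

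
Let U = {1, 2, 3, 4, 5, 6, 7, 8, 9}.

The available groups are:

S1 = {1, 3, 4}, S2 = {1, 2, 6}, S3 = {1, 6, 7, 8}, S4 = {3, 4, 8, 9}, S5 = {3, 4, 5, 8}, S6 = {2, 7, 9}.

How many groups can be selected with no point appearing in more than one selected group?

S2, S4 are pairwise disjoint (S2={1,2,6}; S4={3,4,8,9}).
Every remaining group overlaps one of these, and no 3 of the listed groups are pairwise disjoint, so 2 is the maximum.

2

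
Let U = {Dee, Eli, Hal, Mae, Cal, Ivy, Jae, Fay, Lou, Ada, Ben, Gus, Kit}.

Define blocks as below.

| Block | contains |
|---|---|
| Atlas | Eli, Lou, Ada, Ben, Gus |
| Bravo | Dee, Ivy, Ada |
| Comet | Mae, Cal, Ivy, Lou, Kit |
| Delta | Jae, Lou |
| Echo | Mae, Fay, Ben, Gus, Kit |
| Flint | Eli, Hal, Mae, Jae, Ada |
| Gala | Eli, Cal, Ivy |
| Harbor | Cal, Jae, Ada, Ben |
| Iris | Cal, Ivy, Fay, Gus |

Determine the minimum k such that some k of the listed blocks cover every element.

Bravo and Comet and Echo and Flint together: Bravo ∪ Comet ∪ Echo ∪ Flint = {Dee, Eli, Hal, Mae, Cal, Ivy, Jae, Fay, Lou, Ada, Ben, Gus, Kit} — every element is covered.
No 3 of the 9 blocks cover everything (all 84 combinations miss at least one element), so 4 is optimal.

4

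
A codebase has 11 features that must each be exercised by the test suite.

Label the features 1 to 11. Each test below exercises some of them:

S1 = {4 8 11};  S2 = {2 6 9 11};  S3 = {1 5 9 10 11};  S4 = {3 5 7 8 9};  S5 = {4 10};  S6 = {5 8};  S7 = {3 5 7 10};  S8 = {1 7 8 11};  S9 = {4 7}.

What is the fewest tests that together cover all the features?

4

Take {S1, S2, S7, S8}. Their union is {1, 2, 3, 4, 5, 6, 7, 8, 9, 10, 11}, which is all 11 features.
No 3 of the 9 tests cover everything (all 84 combinations miss at least one feature), so 4 is optimal.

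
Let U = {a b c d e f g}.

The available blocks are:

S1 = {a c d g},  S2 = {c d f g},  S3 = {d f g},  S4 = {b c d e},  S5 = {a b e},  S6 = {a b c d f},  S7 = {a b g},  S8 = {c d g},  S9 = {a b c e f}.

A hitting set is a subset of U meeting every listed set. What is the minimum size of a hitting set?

2

The 2 items {b, d} hit every block.
The blocks S2, S5 are pairwise disjoint, so any hitting set needs a separate item for each — at least 2. Hence 2 is optimal.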